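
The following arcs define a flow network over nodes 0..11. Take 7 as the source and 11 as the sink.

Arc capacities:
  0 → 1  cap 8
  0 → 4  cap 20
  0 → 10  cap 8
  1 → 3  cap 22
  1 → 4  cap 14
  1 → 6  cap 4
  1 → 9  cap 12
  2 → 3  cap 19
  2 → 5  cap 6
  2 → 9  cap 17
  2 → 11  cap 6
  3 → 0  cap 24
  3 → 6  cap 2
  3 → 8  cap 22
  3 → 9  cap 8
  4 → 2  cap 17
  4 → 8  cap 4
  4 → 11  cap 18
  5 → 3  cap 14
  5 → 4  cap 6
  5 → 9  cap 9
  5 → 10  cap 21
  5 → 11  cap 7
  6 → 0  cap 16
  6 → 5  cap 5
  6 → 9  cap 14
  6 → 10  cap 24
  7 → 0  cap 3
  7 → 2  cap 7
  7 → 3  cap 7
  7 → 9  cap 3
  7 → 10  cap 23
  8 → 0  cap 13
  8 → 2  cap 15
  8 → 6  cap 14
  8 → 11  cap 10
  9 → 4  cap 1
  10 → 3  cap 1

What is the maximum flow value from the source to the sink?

Maximum flow value: 19

augment #1: 7→2→11 bottleneck 6, total now 6
augment #2: 7→0→4→11 bottleneck 3, total now 9
augment #3: 7→2→5→11 bottleneck 1, total now 10
augment #4: 7→3→8→11 bottleneck 7, total now 17
augment #5: 7→9→4→11 bottleneck 1, total now 18
augment #6: 7→10→3→8→11 bottleneck 1, total now 19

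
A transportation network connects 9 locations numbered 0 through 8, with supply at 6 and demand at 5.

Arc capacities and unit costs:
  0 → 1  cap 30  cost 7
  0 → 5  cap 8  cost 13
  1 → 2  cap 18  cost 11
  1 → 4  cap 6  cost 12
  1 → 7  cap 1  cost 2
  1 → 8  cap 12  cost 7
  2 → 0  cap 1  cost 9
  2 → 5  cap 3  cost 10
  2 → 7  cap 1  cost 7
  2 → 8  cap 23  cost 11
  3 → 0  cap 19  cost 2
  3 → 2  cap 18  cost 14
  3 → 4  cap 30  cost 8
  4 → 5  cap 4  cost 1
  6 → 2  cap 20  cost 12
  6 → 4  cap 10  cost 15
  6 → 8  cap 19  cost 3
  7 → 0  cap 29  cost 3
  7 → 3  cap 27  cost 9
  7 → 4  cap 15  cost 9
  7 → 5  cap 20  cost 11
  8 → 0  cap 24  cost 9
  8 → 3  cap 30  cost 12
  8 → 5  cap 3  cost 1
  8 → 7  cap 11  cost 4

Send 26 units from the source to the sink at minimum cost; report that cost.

shortest-cost path #1: 6→8→5 push 3 @ unit cost 4 (adds 12)
shortest-cost path #2: 6→4→5 push 4 @ unit cost 16 (adds 64)
shortest-cost path #3: 6→8→7→5 push 11 @ unit cost 18 (adds 198)
shortest-cost path #4: 6→2→5 push 3 @ unit cost 22 (adds 66)
shortest-cost path #5: 6→8→0→5 push 5 @ unit cost 25 (adds 125)
total cost = 465

Minimum cost for 26 units: 465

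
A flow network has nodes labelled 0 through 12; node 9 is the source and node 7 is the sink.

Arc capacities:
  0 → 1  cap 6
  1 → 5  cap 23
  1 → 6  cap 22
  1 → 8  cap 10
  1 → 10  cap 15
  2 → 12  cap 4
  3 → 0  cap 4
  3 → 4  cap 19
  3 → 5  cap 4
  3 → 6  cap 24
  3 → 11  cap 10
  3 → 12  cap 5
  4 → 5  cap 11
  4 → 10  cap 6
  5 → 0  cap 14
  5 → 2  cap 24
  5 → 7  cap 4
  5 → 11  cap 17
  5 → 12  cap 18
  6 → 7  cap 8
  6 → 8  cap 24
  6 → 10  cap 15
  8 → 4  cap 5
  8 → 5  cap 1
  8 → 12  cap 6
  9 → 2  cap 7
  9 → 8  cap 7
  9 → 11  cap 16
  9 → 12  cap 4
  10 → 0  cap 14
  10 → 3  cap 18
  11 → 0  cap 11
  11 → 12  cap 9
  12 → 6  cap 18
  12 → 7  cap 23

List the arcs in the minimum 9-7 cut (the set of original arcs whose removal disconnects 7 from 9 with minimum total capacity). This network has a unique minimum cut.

augment #1: 9→12→7 push 4
augment #2: 9→2→12→7 push 4
augment #3: 9→8→5→7 push 1
augment #4: 9→8→12→7 push 6
augment #5: 9→11→12→7 push 9
augment #6: 9→11→0→1→5→7 push 3
augment #7: 9→11→0→1→6→7 push 3
max flow = 30; residual-reachable set from 9 gives S-side
cut edges (S→T): {(0,1), (2,12), (9,8), (9,12), (11,12)} total cap 30

Min-cut arcs: {(0,1), (2,12), (9,8), (9,12), (11,12)} (total capacity 30)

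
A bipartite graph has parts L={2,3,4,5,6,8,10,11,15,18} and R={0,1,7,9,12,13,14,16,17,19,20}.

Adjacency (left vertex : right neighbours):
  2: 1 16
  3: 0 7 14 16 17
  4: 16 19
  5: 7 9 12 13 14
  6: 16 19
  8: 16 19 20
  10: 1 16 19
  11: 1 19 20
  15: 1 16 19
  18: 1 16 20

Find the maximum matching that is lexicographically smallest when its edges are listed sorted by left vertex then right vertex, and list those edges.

Lex-smallest maximum matching: {(2,1), (3,0), (4,16), (5,7), (6,19), (8,20)}

|M| = 6 (so the lex-smallest maximum matching has 6 edges)
process left vertices in ascending order; for each, take the smallest-labelled available neighbour that still permits 6 edges overall, or leave it unmatched if none does
lex-smallest matching: {2-1, 3-0, 4-16, 5-7, 6-19, 8-20}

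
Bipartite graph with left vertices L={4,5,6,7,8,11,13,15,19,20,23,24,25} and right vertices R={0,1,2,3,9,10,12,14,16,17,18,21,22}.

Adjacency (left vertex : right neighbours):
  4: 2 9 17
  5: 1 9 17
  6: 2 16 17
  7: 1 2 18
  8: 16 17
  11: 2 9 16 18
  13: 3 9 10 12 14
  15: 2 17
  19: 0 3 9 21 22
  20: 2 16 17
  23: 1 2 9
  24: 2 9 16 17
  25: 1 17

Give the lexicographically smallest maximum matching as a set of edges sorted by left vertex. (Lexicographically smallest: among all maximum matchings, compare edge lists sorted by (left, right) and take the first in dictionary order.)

Lex-smallest maximum matching: {(4,2), (5,1), (6,16), (7,18), (8,17), (11,9), (13,3), (19,0)}

|M| = 8 (so the lex-smallest maximum matching has 8 edges)
process left vertices in ascending order; for each, take the smallest-labelled available neighbour that still permits 8 edges overall, or leave it unmatched if none does
lex-smallest matching: {4-2, 5-1, 6-16, 7-18, 8-17, 11-9, 13-3, 19-0}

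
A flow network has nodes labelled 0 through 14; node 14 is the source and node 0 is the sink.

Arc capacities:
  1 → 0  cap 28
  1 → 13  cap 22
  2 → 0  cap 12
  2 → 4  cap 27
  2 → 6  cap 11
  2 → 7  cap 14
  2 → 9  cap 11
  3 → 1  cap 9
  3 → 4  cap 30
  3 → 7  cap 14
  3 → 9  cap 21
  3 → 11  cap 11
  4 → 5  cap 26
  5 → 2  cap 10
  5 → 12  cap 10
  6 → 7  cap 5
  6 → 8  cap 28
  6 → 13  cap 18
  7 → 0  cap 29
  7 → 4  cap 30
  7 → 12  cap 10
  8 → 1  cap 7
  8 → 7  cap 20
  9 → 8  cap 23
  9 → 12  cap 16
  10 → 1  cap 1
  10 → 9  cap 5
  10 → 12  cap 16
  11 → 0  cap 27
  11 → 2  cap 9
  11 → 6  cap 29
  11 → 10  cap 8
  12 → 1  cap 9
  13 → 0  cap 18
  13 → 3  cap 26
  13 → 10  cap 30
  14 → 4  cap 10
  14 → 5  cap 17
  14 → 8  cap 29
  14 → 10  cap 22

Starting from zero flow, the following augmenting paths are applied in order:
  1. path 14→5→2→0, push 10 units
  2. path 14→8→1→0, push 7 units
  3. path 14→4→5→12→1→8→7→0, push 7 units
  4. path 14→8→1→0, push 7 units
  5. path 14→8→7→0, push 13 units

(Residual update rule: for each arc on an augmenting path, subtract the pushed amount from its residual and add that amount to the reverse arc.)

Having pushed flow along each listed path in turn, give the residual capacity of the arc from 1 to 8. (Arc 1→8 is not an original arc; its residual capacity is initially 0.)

Residual capacity of (1,8): 7

after path 1 (14→5→2→0, push 10): res(1,8)=0
after path 2 (14→8→1→0, push 7): res(1,8)=7
after path 3 (14→4→5→12→1→8→7→0, push 7): res(1,8)=0
after path 4 (14→8→1→0, push 7): res(1,8)=7
after path 5 (14→8→7→0, push 13): res(1,8)=7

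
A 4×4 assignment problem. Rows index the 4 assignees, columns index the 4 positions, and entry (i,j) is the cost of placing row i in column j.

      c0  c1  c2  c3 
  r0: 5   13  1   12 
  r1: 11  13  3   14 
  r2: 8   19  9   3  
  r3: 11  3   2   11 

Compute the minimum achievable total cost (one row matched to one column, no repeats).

Minimum assignment cost: 14

optimal assignment: row0→col0 (cost 5), row1→col2 (cost 3), row2→col3 (cost 3), row3→col1 (cost 3)
total = 5 + 3 + 3 + 3 = 14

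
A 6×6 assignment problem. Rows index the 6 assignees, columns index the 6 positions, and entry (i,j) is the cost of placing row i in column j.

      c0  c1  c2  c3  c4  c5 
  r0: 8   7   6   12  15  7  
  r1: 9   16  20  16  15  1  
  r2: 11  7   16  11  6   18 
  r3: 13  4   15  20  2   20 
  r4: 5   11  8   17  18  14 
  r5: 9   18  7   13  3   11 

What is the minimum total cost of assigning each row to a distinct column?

Minimum assignment cost: 30

optimal assignment: row0→col2 (cost 6), row1→col5 (cost 1), row2→col3 (cost 11), row3→col1 (cost 4), row4→col0 (cost 5), row5→col4 (cost 3)
total = 6 + 1 + 11 + 4 + 5 + 3 = 30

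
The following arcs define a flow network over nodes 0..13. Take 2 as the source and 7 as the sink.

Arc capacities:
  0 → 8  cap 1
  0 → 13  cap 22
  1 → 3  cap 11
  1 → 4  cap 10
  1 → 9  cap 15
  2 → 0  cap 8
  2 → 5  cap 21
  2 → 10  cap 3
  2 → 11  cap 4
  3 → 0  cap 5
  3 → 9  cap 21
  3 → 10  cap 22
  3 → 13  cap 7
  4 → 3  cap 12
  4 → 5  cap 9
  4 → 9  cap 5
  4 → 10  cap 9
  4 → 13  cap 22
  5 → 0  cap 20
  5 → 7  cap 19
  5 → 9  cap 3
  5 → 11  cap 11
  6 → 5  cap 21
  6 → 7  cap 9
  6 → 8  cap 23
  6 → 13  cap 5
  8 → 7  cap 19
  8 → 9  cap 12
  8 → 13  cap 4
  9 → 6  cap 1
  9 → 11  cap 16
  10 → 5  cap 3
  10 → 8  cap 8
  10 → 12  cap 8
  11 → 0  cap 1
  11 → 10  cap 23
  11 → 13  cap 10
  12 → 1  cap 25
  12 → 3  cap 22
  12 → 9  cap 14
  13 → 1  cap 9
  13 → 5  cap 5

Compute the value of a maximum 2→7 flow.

Maximum flow value: 29

augment #1: 2→5→7 bottleneck 19, total now 19
augment #2: 2→0→8→7 bottleneck 1, total now 20
augment #3: 2→10→8→7 bottleneck 3, total now 23
augment #4: 2→5→9→6→7 bottleneck 1, total now 24
augment #5: 2→11→10→8→7 bottleneck 4, total now 28
augment #6: 2→5→11→10→8→7 bottleneck 1, total now 29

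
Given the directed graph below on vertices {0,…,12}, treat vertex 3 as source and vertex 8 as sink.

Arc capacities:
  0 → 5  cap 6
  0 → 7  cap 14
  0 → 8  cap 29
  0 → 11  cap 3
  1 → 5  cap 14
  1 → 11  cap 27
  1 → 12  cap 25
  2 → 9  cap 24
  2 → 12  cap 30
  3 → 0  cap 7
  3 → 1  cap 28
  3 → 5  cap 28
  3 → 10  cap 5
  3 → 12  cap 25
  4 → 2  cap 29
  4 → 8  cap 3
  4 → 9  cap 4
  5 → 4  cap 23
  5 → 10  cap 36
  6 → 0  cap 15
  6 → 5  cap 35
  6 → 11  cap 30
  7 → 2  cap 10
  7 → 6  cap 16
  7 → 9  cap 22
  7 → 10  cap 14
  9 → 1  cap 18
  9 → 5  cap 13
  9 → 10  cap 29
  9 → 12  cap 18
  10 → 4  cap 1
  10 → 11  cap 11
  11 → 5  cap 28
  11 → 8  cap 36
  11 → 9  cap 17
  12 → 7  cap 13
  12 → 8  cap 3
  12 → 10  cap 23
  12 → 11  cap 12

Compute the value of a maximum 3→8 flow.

Maximum flow value: 62

augment #1: 3→0→8 bottleneck 7, total now 7
augment #2: 3→12→8 bottleneck 3, total now 10
augment #3: 3→1→11→8 bottleneck 27, total now 37
augment #4: 3→5→4→8 bottleneck 3, total now 40
augment #5: 3→10→11→8 bottleneck 5, total now 45
augment #6: 3→12→11→8 bottleneck 4, total now 49
augment #7: 3→12→7→6→0→8 bottleneck 13, total now 62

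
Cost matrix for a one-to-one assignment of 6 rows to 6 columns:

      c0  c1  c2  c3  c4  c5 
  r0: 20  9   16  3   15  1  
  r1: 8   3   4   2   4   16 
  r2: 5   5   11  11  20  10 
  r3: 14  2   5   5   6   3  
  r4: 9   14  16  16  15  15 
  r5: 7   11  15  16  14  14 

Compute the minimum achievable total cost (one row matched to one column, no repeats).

Minimum assignment cost: 35

optimal assignment: row0→col5 (cost 1), row1→col3 (cost 2), row2→col1 (cost 5), row3→col2 (cost 5), row4→col4 (cost 15), row5→col0 (cost 7)
total = 1 + 2 + 5 + 5 + 15 + 7 = 35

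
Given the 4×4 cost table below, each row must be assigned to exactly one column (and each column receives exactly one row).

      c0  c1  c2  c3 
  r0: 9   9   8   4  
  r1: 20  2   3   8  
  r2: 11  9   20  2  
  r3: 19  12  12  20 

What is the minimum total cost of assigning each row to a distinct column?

Minimum assignment cost: 25

optimal assignment: row0→col0 (cost 9), row1→col1 (cost 2), row2→col3 (cost 2), row3→col2 (cost 12)
total = 9 + 2 + 2 + 12 = 25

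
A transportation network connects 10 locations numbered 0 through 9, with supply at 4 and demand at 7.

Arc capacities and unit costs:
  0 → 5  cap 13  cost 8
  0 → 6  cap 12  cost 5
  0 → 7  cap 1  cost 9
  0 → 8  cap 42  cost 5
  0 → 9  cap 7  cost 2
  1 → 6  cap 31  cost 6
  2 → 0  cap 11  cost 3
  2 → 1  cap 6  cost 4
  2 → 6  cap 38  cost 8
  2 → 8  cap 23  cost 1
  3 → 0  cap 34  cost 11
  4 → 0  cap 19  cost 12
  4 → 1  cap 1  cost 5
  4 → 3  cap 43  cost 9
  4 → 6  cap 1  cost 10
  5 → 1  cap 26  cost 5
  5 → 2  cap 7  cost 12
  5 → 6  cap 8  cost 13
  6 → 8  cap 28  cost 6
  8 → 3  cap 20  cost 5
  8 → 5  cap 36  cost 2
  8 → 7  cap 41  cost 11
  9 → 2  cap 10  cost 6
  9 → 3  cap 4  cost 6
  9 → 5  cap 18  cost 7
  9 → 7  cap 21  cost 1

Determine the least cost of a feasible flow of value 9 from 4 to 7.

Minimum cost for 9 units: 153

shortest-cost path #1: 4→0→9→7 push 7 @ unit cost 15 (adds 105)
shortest-cost path #2: 4→0→7 push 1 @ unit cost 21 (adds 21)
shortest-cost path #3: 4→6→8→7 push 1 @ unit cost 27 (adds 27)
total cost = 153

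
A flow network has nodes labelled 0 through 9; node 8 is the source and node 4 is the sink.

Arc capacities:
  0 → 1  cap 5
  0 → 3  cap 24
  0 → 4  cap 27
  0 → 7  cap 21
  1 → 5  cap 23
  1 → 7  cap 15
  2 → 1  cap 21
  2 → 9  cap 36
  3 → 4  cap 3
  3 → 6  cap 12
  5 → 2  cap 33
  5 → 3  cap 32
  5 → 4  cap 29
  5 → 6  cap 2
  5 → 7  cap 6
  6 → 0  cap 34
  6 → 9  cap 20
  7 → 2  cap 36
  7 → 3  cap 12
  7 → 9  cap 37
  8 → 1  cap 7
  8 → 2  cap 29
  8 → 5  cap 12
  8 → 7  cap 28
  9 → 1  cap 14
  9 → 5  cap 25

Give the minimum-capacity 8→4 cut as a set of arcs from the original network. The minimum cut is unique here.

Min-cut arcs: {(3,4), (3,6), (5,4), (5,6)} (total capacity 46)

augment #1: 8→5→4 push 12
augment #2: 8→1→5→4 push 7
augment #3: 8→7→3→4 push 3
augment #4: 8→2→1→5→4 push 10
augment #5: 8→7→3→6→0→4 push 9
augment #6: 8→2→1→5→6→0→4 push 2
augment #7: 8→2→1→5→3→6→0→4 push 3
max flow = 46; residual-reachable set from 8 gives S-side
cut edges (S→T): {(3,4), (3,6), (5,4), (5,6)} total cap 46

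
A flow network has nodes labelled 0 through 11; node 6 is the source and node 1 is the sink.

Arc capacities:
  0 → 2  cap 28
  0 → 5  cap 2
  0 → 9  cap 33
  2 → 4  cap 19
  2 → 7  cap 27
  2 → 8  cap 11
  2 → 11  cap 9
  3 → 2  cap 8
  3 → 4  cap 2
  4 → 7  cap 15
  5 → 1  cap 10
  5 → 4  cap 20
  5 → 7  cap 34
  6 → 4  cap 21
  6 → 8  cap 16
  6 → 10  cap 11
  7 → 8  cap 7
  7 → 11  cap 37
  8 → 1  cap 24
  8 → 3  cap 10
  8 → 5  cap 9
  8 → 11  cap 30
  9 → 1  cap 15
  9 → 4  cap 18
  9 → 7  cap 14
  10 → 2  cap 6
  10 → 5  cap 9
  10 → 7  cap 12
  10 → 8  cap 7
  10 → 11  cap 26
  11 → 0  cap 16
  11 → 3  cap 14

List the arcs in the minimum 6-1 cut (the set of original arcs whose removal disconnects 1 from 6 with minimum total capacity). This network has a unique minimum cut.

augment #1: 6→8→1 push 16
augment #2: 6→10→5→1 push 9
augment #3: 6→10→8→1 push 2
augment #4: 6→4→7→8→1 push 6
augment #5: 6→4→7→8→5→1 push 1
augment #6: 6→4→7→11→0→9→1 push 8
max flow = 42; residual-reachable set from 6 gives S-side
cut edges (S→T): {(4,7), (6,8), (6,10)} total cap 42

Min-cut arcs: {(4,7), (6,8), (6,10)} (total capacity 42)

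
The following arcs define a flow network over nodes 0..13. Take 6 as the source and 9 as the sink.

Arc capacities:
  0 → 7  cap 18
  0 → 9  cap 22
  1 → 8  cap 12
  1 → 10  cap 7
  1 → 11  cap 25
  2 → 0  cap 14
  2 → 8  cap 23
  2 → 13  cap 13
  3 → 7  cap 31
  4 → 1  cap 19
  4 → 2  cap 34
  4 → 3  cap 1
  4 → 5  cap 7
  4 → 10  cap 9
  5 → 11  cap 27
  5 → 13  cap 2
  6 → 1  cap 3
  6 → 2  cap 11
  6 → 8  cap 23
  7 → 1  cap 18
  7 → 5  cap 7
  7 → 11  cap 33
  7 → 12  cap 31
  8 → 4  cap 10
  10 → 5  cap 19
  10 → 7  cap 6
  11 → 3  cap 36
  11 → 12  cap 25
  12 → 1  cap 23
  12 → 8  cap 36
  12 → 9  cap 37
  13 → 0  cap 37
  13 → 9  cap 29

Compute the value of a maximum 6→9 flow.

augment #1: 6→2→0→9 bottleneck 11, total now 11
augment #2: 6→1→11→12→9 bottleneck 3, total now 14
augment #3: 6→8→4→2→0→9 bottleneck 3, total now 17
augment #4: 6→8→4→2→13→9 bottleneck 7, total now 24

Maximum flow value: 24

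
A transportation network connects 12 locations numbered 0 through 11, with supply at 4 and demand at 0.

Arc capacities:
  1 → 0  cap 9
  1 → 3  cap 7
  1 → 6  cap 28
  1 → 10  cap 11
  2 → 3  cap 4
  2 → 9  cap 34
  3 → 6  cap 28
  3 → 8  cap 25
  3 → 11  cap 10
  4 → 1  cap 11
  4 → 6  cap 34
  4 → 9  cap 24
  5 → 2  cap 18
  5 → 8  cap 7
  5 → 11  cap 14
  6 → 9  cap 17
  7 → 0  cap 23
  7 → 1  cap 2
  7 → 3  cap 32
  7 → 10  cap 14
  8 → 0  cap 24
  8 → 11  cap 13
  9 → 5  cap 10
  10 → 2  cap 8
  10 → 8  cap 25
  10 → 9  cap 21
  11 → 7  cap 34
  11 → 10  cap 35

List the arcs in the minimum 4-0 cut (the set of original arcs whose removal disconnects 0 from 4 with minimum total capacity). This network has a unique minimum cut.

augment #1: 4→1→0 push 9
augment #2: 4→1→3→8→0 push 2
augment #3: 4→9→5→8→0 push 7
augment #4: 4→9→5→11→7→0 push 3
max flow = 21; residual-reachable set from 4 gives S-side
cut edges (S→T): {(4,1), (9,5)} total cap 21

Min-cut arcs: {(4,1), (9,5)} (total capacity 21)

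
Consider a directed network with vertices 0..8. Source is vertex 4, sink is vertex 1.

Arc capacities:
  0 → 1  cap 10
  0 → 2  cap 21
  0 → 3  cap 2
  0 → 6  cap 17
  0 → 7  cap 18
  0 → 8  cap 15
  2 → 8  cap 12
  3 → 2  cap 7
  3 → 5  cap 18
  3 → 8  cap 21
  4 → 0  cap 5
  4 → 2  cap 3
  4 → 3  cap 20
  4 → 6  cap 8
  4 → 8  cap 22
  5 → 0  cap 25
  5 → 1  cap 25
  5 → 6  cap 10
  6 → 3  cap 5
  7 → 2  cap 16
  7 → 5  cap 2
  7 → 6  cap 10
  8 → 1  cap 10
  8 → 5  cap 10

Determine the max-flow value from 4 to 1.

augment #1: 4→0→1 bottleneck 5, total now 5
augment #2: 4→8→1 bottleneck 10, total now 15
augment #3: 4→3→5→1 bottleneck 18, total now 33
augment #4: 4→8→5→1 bottleneck 7, total now 40
augment #5: 4→8→5→0→1 bottleneck 3, total now 43

Maximum flow value: 43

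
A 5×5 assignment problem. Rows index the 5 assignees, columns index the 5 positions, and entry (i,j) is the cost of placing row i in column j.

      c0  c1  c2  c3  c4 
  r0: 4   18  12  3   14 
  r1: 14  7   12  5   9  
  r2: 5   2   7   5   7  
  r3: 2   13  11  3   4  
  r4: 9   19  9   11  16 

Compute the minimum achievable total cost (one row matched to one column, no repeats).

optimal assignment: row0→col0 (cost 4), row1→col3 (cost 5), row2→col1 (cost 2), row3→col4 (cost 4), row4→col2 (cost 9)
total = 4 + 5 + 2 + 4 + 9 = 24

Minimum assignment cost: 24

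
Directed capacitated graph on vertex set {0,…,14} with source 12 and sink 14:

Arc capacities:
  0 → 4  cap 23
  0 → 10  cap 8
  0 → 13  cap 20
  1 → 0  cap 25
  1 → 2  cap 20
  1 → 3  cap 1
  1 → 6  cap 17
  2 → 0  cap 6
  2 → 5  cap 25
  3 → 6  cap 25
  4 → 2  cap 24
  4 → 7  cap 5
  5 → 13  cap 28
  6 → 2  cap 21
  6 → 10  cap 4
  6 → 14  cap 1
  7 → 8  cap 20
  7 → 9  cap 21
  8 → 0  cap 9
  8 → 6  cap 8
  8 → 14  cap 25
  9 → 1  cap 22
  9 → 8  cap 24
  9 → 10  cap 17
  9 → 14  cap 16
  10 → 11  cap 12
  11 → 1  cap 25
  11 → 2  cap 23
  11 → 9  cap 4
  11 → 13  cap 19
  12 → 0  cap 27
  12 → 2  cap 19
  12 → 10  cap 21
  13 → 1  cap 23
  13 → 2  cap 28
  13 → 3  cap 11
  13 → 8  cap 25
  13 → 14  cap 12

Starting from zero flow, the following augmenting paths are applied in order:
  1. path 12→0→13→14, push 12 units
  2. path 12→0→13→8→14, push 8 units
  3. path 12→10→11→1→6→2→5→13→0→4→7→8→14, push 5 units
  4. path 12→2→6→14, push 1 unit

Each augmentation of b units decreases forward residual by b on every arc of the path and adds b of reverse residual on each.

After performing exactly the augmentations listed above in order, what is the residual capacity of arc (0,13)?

Residual capacity of (0,13): 5

after path 1 (12→0→13→14, push 12): res(0,13)=8
after path 2 (12→0→13→8→14, push 8): res(0,13)=0
after path 3 (12→10→11→1→6→2→5→13→0→4→7→8→14, push 5): res(0,13)=5
after path 4 (12→2→6→14, push 1): res(0,13)=5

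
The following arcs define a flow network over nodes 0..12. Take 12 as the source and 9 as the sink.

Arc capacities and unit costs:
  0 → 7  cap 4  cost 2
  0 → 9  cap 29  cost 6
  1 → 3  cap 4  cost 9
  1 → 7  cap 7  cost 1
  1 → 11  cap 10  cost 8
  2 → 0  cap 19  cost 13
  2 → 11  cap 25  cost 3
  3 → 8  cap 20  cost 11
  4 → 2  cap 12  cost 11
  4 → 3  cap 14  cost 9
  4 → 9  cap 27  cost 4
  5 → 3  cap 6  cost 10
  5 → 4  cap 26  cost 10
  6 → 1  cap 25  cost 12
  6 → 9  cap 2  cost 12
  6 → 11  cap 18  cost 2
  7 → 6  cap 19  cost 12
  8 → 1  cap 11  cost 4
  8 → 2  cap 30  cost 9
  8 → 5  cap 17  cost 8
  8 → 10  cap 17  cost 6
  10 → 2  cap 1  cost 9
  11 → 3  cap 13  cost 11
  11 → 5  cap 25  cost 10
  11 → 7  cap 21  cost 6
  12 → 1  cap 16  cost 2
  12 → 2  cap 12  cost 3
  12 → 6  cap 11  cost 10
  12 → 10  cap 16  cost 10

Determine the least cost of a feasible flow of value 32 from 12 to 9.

shortest-cost path #1: 12→6→9 push 2 @ unit cost 22 (adds 44)
shortest-cost path #2: 12→2→0→9 push 12 @ unit cost 22 (adds 264)
shortest-cost path #3: 12→1→11→5→4→9 push 10 @ unit cost 34 (adds 340)
shortest-cost path #4: 12→6→11→5→4→9 push 8 @ unit cost 36 (adds 288)
total cost = 936

Minimum cost for 32 units: 936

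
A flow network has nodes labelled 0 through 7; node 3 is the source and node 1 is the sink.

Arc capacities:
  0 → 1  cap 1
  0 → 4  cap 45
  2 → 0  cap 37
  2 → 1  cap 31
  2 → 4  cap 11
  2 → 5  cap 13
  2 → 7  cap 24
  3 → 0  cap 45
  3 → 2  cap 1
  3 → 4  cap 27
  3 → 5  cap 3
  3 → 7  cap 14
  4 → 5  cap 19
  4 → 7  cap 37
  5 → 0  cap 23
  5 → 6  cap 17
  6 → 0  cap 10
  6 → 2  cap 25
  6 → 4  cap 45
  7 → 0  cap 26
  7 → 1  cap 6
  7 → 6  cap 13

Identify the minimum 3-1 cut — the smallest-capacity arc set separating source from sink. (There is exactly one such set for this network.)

augment #1: 3→0→1 push 1
augment #2: 3→2→1 push 1
augment #3: 3→7→1 push 6
augment #4: 3→5→6→2→1 push 3
augment #5: 3→7→6→2→1 push 8
augment #6: 3→4→5→6→2→1 push 14
max flow = 33; residual-reachable set from 3 gives S-side
cut edges (S→T): {(0,1), (3,2), (6,2), (7,1)} total cap 33

Min-cut arcs: {(0,1), (3,2), (6,2), (7,1)} (total capacity 33)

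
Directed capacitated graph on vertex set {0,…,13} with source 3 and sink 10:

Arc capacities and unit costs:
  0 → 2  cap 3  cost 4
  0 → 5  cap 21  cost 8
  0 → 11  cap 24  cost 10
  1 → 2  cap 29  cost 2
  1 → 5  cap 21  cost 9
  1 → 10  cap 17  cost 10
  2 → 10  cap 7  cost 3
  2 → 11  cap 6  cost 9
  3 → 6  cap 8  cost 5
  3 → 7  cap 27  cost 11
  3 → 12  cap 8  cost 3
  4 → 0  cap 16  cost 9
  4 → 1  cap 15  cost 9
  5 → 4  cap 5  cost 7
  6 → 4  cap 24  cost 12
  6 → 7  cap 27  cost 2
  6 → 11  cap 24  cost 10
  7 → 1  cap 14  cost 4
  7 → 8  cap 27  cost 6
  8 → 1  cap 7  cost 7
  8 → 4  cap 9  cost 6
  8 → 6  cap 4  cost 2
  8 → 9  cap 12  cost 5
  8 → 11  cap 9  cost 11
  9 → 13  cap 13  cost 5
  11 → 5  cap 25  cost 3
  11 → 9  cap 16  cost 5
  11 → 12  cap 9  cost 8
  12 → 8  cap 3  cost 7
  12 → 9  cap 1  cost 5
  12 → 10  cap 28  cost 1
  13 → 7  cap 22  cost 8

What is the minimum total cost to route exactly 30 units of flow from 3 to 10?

shortest-cost path #1: 3→12→10 push 8 @ unit cost 4 (adds 32)
shortest-cost path #2: 3→6→7→1→2→10 push 7 @ unit cost 16 (adds 112)
shortest-cost path #3: 3→6→7→1→10 push 1 @ unit cost 21 (adds 21)
shortest-cost path #4: 3→7→1→10 push 6 @ unit cost 25 (adds 150)
shortest-cost path #5: 3→7→6→11→12→10 push 8 @ unit cost 28 (adds 224)
total cost = 539

Minimum cost for 30 units: 539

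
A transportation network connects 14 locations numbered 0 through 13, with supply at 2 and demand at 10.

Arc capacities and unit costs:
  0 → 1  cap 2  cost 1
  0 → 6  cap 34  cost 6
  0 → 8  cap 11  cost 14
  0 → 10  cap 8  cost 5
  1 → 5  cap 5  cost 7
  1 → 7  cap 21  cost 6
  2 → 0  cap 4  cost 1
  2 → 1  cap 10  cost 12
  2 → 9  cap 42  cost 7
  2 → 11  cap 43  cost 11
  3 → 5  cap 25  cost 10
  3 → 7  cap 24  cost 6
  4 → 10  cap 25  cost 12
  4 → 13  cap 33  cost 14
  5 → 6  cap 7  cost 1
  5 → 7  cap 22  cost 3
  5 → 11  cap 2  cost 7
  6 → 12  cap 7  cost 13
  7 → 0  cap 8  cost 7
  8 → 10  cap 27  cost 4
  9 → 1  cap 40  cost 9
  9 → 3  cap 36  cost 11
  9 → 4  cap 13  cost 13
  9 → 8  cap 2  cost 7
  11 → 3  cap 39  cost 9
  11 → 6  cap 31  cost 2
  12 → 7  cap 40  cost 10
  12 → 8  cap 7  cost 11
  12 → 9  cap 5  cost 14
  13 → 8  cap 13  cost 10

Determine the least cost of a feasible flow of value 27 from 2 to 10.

shortest-cost path #1: 2→0→10 push 4 @ unit cost 6 (adds 24)
shortest-cost path #2: 2→9→8→10 push 2 @ unit cost 18 (adds 36)
shortest-cost path #3: 2→1→7→0→10 push 4 @ unit cost 30 (adds 120)
shortest-cost path #4: 2→9→4→10 push 13 @ unit cost 32 (adds 416)
shortest-cost path #5: 2→11→6→12→8→10 push 4 @ unit cost 41 (adds 164)
total cost = 760

Minimum cost for 27 units: 760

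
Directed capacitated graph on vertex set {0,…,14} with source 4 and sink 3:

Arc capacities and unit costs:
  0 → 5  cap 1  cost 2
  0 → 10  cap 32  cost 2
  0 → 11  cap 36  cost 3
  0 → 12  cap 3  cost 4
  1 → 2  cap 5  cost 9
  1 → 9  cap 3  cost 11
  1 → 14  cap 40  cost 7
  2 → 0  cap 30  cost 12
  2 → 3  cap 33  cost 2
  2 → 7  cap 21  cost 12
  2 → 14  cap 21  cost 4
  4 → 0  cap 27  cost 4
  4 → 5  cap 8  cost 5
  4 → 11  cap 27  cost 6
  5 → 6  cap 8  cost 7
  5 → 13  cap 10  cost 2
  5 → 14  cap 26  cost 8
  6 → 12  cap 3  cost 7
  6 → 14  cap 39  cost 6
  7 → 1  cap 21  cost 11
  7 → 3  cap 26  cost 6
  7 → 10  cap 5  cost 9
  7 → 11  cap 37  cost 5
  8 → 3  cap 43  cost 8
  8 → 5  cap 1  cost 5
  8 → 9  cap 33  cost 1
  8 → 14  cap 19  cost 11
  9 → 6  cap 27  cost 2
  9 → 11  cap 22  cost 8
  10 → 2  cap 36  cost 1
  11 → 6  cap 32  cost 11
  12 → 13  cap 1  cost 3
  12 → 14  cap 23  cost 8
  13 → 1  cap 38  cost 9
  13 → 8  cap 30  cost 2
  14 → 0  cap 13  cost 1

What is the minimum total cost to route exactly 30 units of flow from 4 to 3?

shortest-cost path #1: 4→0→10→2→3 push 27 @ unit cost 9 (adds 243)
shortest-cost path #2: 4→5→13→8→3 push 3 @ unit cost 17 (adds 51)
total cost = 294

Minimum cost for 30 units: 294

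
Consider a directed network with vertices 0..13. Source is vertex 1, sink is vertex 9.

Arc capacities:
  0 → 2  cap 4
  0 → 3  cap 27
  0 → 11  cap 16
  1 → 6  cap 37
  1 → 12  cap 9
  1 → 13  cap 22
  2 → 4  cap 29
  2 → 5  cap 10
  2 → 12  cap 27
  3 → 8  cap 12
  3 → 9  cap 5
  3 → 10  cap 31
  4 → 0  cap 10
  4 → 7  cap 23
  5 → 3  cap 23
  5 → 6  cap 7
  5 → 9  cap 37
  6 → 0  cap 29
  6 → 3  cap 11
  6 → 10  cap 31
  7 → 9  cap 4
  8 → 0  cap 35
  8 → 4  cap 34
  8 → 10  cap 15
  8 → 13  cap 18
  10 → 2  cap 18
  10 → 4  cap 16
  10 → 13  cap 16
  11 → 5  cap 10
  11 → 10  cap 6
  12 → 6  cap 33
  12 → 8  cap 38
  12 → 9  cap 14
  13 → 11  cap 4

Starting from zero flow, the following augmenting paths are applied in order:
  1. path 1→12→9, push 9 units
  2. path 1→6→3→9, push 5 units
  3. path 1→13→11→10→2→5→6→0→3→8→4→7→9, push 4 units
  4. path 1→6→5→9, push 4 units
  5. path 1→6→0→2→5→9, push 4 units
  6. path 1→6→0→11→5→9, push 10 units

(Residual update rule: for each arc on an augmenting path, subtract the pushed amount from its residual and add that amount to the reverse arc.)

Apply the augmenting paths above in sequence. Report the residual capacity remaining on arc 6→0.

after path 1 (1→12→9, push 9): res(6,0)=29
after path 2 (1→6→3→9, push 5): res(6,0)=29
after path 3 (1→13→11→10→2→5→6→0→3→8→4→7→9, push 4): res(6,0)=25
after path 4 (1→6→5→9, push 4): res(6,0)=25
after path 5 (1→6→0→2→5→9, push 4): res(6,0)=21
after path 6 (1→6→0→11→5→9, push 10): res(6,0)=11

Residual capacity of (6,0): 11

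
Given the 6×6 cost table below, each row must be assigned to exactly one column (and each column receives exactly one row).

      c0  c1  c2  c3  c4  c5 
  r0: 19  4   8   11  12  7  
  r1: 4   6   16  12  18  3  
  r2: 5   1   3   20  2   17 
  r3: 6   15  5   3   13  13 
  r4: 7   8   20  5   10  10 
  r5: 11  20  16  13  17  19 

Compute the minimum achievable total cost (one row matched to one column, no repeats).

Minimum assignment cost: 30

optimal assignment: row0→col1 (cost 4), row1→col5 (cost 3), row2→col4 (cost 2), row3→col2 (cost 5), row4→col3 (cost 5), row5→col0 (cost 11)
total = 4 + 3 + 2 + 5 + 5 + 11 = 30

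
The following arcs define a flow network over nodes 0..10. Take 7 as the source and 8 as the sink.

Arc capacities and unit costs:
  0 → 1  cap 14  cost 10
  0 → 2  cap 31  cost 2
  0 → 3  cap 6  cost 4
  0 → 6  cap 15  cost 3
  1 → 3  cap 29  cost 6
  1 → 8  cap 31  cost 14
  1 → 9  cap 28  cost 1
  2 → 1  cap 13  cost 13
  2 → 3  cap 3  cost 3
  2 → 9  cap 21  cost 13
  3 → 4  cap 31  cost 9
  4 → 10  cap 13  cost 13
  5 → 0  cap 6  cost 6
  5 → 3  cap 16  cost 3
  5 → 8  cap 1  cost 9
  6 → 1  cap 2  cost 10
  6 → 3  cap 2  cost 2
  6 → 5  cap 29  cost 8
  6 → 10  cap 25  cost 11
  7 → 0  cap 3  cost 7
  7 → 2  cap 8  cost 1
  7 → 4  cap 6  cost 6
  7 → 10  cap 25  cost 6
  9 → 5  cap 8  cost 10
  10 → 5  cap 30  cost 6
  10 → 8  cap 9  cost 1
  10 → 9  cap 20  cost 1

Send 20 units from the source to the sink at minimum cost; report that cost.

shortest-cost path #1: 7→10→8 push 9 @ unit cost 7 (adds 63)
shortest-cost path #2: 7→10→5→8 push 1 @ unit cost 21 (adds 21)
shortest-cost path #3: 7→2→1→8 push 8 @ unit cost 28 (adds 224)
shortest-cost path #4: 7→0→1→8 push 2 @ unit cost 31 (adds 62)
total cost = 370

Minimum cost for 20 units: 370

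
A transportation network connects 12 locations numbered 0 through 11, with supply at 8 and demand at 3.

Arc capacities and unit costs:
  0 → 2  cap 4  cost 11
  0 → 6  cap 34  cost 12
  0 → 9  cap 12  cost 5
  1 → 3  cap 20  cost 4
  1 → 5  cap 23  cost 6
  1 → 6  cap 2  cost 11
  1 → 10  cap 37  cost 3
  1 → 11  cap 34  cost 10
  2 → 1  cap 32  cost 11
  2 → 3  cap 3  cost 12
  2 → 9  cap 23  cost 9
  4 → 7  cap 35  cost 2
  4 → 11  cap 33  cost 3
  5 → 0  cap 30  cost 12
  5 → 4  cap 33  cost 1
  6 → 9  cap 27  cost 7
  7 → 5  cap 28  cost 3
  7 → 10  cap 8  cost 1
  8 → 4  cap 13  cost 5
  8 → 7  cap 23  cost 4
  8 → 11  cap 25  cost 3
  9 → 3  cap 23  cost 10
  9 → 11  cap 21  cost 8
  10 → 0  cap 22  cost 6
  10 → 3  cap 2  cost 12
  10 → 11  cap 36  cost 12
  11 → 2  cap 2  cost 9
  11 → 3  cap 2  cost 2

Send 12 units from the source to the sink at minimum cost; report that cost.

shortest-cost path #1: 8→11→3 push 2 @ unit cost 5 (adds 10)
shortest-cost path #2: 8→7→10→3 push 2 @ unit cost 17 (adds 34)
shortest-cost path #3: 8→11→2→3 push 2 @ unit cost 24 (adds 48)
shortest-cost path #4: 8→7→10→0→9→3 push 6 @ unit cost 26 (adds 156)
total cost = 248

Minimum cost for 12 units: 248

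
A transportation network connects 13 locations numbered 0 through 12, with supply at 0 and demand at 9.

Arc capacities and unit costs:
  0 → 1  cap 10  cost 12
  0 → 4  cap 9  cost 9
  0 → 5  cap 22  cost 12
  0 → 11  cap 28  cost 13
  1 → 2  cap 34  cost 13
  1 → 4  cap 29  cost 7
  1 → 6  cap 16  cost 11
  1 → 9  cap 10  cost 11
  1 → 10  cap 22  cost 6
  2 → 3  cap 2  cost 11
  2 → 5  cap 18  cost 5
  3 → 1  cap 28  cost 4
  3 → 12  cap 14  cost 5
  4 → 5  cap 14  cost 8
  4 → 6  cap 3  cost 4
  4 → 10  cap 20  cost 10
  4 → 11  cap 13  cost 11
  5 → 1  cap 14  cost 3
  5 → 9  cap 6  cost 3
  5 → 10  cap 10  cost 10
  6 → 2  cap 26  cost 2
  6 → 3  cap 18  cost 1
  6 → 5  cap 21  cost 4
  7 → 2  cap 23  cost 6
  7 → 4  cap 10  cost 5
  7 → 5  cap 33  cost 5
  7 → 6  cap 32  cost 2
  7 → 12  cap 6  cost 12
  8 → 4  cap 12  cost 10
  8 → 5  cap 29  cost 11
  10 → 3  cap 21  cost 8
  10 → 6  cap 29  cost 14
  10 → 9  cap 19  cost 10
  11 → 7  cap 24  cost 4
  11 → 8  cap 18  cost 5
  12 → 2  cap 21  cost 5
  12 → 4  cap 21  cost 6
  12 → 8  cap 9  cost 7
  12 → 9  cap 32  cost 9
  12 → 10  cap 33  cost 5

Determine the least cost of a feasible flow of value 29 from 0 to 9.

Minimum cost for 29 units: 702

shortest-cost path #1: 0→5→9 push 6 @ unit cost 15 (adds 90)
shortest-cost path #2: 0→1→9 push 10 @ unit cost 23 (adds 230)
shortest-cost path #3: 0→4→6→3→12→9 push 3 @ unit cost 28 (adds 84)
shortest-cost path #4: 0→4→10→9 push 6 @ unit cost 29 (adds 174)
shortest-cost path #5: 0→5→1→10→9 push 4 @ unit cost 31 (adds 124)
total cost = 702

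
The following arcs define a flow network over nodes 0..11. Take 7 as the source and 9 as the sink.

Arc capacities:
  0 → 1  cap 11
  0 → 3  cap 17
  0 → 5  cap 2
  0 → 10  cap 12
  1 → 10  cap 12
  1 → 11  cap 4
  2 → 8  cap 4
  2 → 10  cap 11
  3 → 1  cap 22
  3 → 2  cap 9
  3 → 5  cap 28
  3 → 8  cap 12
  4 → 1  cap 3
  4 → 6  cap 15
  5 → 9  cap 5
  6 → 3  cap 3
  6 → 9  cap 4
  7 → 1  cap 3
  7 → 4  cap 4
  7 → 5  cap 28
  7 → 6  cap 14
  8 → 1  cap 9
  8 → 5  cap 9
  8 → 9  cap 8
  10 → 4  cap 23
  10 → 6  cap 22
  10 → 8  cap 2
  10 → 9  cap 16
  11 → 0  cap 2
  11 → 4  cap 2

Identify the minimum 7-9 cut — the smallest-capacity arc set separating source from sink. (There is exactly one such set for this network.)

augment #1: 7→5→9 push 5
augment #2: 7→6→9 push 4
augment #3: 7→1→10→9 push 3
augment #4: 7→4→1→10→9 push 3
augment #5: 7→6→3→8→9 push 3
max flow = 18; residual-reachable set from 7 gives S-side
cut edges (S→T): {(4,1), (5,9), (6,3), (6,9), (7,1)} total cap 18

Min-cut arcs: {(4,1), (5,9), (6,3), (6,9), (7,1)} (total capacity 18)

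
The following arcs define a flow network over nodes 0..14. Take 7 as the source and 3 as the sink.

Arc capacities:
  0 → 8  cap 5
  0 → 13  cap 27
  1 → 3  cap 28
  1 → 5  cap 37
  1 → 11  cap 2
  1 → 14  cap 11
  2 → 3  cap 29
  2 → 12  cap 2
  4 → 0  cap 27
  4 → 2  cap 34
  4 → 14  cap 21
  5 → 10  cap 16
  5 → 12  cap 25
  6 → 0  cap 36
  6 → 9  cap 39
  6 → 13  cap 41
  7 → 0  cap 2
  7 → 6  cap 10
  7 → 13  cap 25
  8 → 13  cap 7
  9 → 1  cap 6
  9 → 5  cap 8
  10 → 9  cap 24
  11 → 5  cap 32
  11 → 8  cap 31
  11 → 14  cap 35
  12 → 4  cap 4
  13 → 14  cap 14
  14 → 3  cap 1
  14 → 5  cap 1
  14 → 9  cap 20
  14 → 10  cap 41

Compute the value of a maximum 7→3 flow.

Maximum flow value: 11

augment #1: 7→13→14→3 bottleneck 1, total now 1
augment #2: 7→6→9→1→3 bottleneck 6, total now 7
augment #3: 7→6→9→5→12→4→2→3 bottleneck 4, total now 11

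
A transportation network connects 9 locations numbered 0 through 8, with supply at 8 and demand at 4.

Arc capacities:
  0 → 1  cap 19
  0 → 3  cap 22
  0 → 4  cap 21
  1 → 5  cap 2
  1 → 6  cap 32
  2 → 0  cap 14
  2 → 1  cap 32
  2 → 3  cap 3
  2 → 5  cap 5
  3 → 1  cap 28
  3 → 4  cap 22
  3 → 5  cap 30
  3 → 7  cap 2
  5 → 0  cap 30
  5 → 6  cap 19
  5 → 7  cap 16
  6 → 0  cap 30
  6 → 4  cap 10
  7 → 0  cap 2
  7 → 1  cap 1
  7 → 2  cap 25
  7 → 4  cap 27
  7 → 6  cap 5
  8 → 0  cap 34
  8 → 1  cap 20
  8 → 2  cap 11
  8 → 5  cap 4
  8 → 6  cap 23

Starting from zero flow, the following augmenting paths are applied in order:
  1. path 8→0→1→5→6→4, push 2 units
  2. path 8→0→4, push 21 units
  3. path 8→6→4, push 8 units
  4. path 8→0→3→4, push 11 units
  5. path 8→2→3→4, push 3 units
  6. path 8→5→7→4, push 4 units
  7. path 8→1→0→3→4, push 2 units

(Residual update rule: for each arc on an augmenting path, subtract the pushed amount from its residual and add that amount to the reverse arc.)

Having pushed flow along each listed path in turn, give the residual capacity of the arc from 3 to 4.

Residual capacity of (3,4): 6

after path 1 (8→0→1→5→6→4, push 2): res(3,4)=22
after path 2 (8→0→4, push 21): res(3,4)=22
after path 3 (8→6→4, push 8): res(3,4)=22
after path 4 (8→0→3→4, push 11): res(3,4)=11
after path 5 (8→2→3→4, push 3): res(3,4)=8
after path 6 (8→5→7→4, push 4): res(3,4)=8
after path 7 (8→1→0→3→4, push 2): res(3,4)=6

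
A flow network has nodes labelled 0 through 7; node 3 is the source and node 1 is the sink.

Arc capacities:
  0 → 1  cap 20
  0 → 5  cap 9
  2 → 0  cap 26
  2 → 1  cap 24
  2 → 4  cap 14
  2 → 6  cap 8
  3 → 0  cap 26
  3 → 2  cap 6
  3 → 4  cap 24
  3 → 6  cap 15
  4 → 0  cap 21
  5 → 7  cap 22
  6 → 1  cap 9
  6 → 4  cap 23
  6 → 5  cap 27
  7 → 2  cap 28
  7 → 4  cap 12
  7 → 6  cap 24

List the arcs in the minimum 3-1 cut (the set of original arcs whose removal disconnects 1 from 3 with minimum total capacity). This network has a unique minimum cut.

Min-cut arcs: {(0,1), (0,5), (3,2), (3,6)} (total capacity 50)

augment #1: 3→0→1 push 20
augment #2: 3→2→1 push 6
augment #3: 3→6→1 push 9
augment #4: 3→0→5→7→2→1 push 6
augment #5: 3→6→5→7→2→1 push 6
augment #6: 3→4→0→5→7→2→1 push 3
max flow = 50; residual-reachable set from 3 gives S-side
cut edges (S→T): {(0,1), (0,5), (3,2), (3,6)} total cap 50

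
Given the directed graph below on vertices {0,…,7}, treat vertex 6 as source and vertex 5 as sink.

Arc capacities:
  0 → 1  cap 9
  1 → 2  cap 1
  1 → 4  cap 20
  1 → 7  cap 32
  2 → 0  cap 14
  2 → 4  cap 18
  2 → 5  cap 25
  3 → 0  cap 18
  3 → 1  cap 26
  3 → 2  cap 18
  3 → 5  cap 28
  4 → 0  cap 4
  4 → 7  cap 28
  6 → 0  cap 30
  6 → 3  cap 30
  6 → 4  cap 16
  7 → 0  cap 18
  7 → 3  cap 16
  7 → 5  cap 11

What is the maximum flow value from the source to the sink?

Maximum flow value: 55

augment #1: 6→3→5 bottleneck 28, total now 28
augment #2: 6→3→2→5 bottleneck 2, total now 30
augment #3: 6→4→7→5 bottleneck 11, total now 41
augment #4: 6→0→1→2→5 bottleneck 1, total now 42
augment #5: 6→4→7→3→2→5 bottleneck 5, total now 47
augment #6: 6→0→1→7→3→2→5 bottleneck 8, total now 55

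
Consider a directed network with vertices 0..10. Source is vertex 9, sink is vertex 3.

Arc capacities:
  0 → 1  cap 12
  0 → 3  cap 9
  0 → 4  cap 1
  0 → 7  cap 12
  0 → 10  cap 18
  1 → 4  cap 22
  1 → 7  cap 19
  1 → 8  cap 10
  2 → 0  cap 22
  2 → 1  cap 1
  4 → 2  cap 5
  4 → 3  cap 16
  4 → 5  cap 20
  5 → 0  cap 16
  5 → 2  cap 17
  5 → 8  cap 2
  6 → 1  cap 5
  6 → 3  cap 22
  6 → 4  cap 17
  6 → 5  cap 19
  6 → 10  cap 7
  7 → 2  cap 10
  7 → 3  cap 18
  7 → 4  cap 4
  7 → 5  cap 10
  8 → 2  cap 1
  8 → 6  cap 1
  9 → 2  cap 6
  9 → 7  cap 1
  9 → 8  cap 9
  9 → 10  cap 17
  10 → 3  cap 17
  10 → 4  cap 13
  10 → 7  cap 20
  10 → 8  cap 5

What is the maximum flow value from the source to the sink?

Maximum flow value: 26

augment #1: 9→7→3 bottleneck 1, total now 1
augment #2: 9→10→3 bottleneck 17, total now 18
augment #3: 9→2→0→3 bottleneck 6, total now 24
augment #4: 9→8→6→3 bottleneck 1, total now 25
augment #5: 9→8→2→0→3 bottleneck 1, total now 26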